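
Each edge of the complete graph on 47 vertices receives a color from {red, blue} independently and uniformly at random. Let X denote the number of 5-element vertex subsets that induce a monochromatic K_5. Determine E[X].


Let X = Σ_S X_S over the C(47, 5) = 1533939 subsets S of size 5, where X_S = 1 if the K_5 on S is monochromatic.
For a fixed S, the K_5 on S has C(5, 2) = 10 edges. P[all 10 edges red] = (1/2)^10, and likewise for blue, so P[monochromatic] = 2·(1/2)^10 = 2^{1 − 10} = 1/512.
By linearity: E[X] = C(47, 5) · 2^{1 − 10} = 1533939 · 1/512 = 1533939/512.
Numerically: E[X] ≈ 2995.97461.

E[X] = C(47,5)·2^(1−C(5,2)) = 1533939/512 ≈ 2995.97461.


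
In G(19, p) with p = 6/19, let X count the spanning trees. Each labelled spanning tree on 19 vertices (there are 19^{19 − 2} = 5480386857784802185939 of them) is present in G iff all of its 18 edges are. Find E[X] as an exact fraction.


K_19 has 19^{19 − 2} = 5480386857784802185939 labelled spanning trees.
For each such spanning tree H, let X_H = 1 if all 18 edges of H are present in G. Then P[X_H = 1] = p^{18} = (6/19)^{18} = 101559956668416/104127350297911241532841.
By linearity: E[X] = Σ_H E[X_H] = 5480386857784802185939 · p^{18} = 5480386857784802185939 · 101559956668416/104127350297911241532841 = 101559956668416/19.
Numerically: E[X] ≈ 5.345e+12.

E[X] = 5480386857784802185939 · (6/19)^{18} = 101559956668416/19 ≈ 5.345e+12.


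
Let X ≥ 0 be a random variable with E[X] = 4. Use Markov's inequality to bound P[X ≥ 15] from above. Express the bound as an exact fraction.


μ = E[X] = 4, a = 15.
Markov: P[X ≥ 15] ≤ μ/a = (4)/15 = 4/15.
Numerically: ≈ 0.267.
(Since a = 15 > μ = 4.000, the bound 4/15 is < 1 and informative.)

P[X ≥ 15] ≤ 4/15 ≈ 0.267.


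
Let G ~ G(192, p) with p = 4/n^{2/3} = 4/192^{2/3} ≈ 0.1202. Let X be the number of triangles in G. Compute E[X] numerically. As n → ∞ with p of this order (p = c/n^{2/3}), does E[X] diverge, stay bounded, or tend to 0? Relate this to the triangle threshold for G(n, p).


Number of potential triangles: C(192, 3) = 1161280.
Each occurs with probability p³ ≈ (0.1202)³ ≈ 1.736111e-03.
By linearity: E[X] = C(192, 3)·p³ ≈ 1161280 · 1.736111e-03 ≈ 2016.1111.
Since α = 2/3 < 1, p = c/n^{2/3} ≫ 1/n is above the triangle threshold p ~ 1/n. Asymptotically E[X] ~ (c³/6)·n^{3(1−α)} = (4³/6)·n^{1} → ∞; triangles are abundant w.h.p.

E[X] ≈ 2016.1111; in regime p = Θ(1/n^{2/3}) E[X] diverges (above the triangle threshold p ~ 1/n).


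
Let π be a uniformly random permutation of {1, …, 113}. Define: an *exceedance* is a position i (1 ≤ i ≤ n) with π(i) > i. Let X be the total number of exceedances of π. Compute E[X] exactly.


Write X = Σ_{i=1}^{113} X_i, where X_i = 1_{π(i) > i}.
For each fixed i, π(i) is uniform over {1, …, 113} (marginal of a uniform permutation), so P[π(i) > i] = (n − i)/n. Summing: Σ_{i=1}^{113} (n − i)/n = (0 + 1 + … + 112)/113 = 113(113 − 1)/(2·113) = (113 − 1)/2.
Hence E[X] = Σ_{i=1}^{113} (113 − i)/113 = 56 ≈ 56.000.

E[X] = 56 = 56.000.


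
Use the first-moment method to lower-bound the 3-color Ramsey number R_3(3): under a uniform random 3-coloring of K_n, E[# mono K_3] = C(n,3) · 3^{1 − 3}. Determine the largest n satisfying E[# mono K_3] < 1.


We need C(n, 3) · 3^{1 − 3} < 1, i.e. C(n, 3) < 3^{3 − 1} = 9.
Check values of n near the boundary:
  n = 3: C(3, 3) = 1; 1 < 9? YES
  n = 4: C(4, 3) = 4; 4 < 9? YES
  n = 5: C(5, 3) = 10; 10 < 9? NO
  n = 6: C(6, 3) = 20; 20 < 9? NO
  n = 7: C(7, 3) = 35; 35 < 9? NO
The largest n with C(n, 3) < 9 is n = 4 (where E[X] = 4/9 ≈ 0.444444). Hence R_3(3) > 4, i.e. R_3(3) ≥ 5.

Largest n = 4; hence R_3(3) > 4.


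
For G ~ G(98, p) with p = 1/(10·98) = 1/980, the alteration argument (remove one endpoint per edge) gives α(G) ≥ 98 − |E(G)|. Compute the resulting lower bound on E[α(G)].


E[|E(G)|] = C(98, 2)·p = 4753 · (1/980) = 97/20.
E[α(G)] ≥ n − E[|E(G)|] = 98 − 97/20 = 1863/20.
Numerically: ≈ 93.1500.
(This is only a lower bound; the true E[α(G)] may be larger.)

E[α(G)] ≥ 1863/20 ≈ 93.1500.


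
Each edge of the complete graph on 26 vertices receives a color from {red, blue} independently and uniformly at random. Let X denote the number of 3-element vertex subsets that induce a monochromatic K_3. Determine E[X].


Let X = Σ_S X_S over the C(26, 3) = 2600 subsets S of size 3, where X_S = 1 if the K_3 on S is monochromatic.
For a fixed S, the K_3 on S has C(3, 2) = 3 edges. P[all 3 edges red] = (1/2)^3, and likewise for blue, so P[monochromatic] = 2·(1/2)^3 = 2^{1 − 3} = 1/4.
By linearity: E[X] = C(26, 3) · 2^{1 − 3} = 2600 · 1/4 = 650.
Numerically: E[X] ≈ 650.000000.

E[X] = C(26,3)·2^(1−C(3,2)) = 650 ≈ 650.000000.


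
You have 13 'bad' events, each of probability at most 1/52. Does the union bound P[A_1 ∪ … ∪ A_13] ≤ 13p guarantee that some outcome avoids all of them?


Union bound: P[∪_{i=1}^{13} A_i] ≤ Σ_i P[A_i] ≤ 13·p = 13·(1/52) = 1/4.
Numerically: 1/4 ≈ 0.25000.
Is 1/4 < 1? YES.
Since P[∪ A_i] ≤ 1/4 < 1, the complement has P[∩ A_i^c] ≥ 1 − 1/4 = 3/4 > 0, so some outcome avoids every A_i.

13·p = 1/4 ≈ 0.25000; existence CERTIFIED by the union bound.


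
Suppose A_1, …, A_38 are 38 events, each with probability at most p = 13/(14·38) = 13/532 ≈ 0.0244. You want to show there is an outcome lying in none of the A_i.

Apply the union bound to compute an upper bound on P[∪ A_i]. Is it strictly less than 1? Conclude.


Union bound: P[∪_{i=1}^{38} A_i] ≤ Σ_i P[A_i] ≤ 38·p = 38·(13/532) = 13/14.
Numerically: 13/14 ≈ 0.9286.
Is 13/14 < 1? YES.
Since P[∪ A_i] ≤ 13/14 < 1, the complement has P[∩ A_i^c] ≥ 1 − 13/14 = 1/14 > 0, so some outcome avoids every A_i.

38·p = 13/14 ≈ 0.9286; existence CERTIFIED by the union bound.


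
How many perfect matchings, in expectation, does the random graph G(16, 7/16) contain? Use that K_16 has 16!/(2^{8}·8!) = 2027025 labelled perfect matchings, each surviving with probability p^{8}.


K_16 has 16!/(2^{8}·8!) = 2027025 labelled perfect matchings.
For each such perfect matching H, let X_H = 1 if all 8 edges of H are present in G. Then P[X_H = 1] = p^{8} = (7/16)^{8} = 5764801/4294967296.
By linearity: E[X] = Σ_H E[X_H] = 2027025 · p^{8} = 2027025 · 5764801/4294967296 = 11685395747025/4294967296.
Numerically: E[X] ≈ 2720.72.

E[X] = 2027025 · (7/16)^{8} = 11685395747025/4294967296 ≈ 2720.72.


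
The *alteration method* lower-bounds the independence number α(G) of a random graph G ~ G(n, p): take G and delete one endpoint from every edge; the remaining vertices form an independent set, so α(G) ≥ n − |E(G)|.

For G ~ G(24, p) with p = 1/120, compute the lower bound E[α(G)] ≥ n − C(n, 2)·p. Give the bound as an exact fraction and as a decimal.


E[|E(G)|] = C(24, 2)·p = 276 · (1/120) = 23/10.
E[α(G)] ≥ n − E[|E(G)|] = 24 − 23/10 = 217/10.
Numerically: ≈ 21.7000.
(This is only a lower bound; the true E[α(G)] may be larger.)

E[α(G)] ≥ 217/10 ≈ 21.7000.


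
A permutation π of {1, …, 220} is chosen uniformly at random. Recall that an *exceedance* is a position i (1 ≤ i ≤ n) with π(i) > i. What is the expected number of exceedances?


Write X = Σ_{i=1}^{220} X_i, where X_i = 1_{π(i) > i}.
For each fixed i, π(i) is uniform over {1, …, 220} (marginal of a uniform permutation), so P[π(i) > i] = (n − i)/n. Summing: Σ_{i=1}^{220} (n − i)/n = (0 + 1 + … + 219)/220 = 220(220 − 1)/(2·220) = (220 − 1)/2.
Hence E[X] = Σ_{i=1}^{220} (220 − i)/220 = 219/2 ≈ 109.50000.

E[X] = 219/2 = 109.50000.


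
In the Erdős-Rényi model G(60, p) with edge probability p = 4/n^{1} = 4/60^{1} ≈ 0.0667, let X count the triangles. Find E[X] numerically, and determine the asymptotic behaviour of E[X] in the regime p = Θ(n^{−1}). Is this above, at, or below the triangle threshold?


Number of potential triangles: C(60, 3) = 34220.
Each occurs with probability p³ ≈ (0.0667)³ ≈ 2.96296e-04.
By linearity: E[X] = C(60, 3)·p³ ≈ 34220 · 2.96296e-04 ≈ 10.139.
Here α = 1, so p = 4/n is exactly at the triangle threshold p ~ 1/n. Asymptotically E[X] → c³/6 = 4³/6 = 32/3 ≈ 10.667, a bounded constant. In this regime the triangle count is asymptotically Poisson(c³/6).

E[X] ≈ 10.139; in regime p = Θ(1/n^{1}) E[X] stays bounded (at the triangle threshold p ~ 1/n).


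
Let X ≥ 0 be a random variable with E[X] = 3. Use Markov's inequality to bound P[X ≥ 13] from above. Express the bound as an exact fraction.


μ = E[X] = 3, a = 13.
Markov: P[X ≥ 13] ≤ μ/a = (3)/13 = 3/13.
Numerically: ≈ 0.23077.
(Since a = 13 > μ = 3.00000, the bound 3/13 is < 1 and informative.)

P[X ≥ 13] ≤ 3/13 ≈ 0.23077.


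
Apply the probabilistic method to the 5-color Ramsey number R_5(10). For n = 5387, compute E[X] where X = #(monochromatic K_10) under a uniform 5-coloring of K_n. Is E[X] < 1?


E[X] = C(5387, 10) · 5^{1 − 45} = 5624406917627224603154306376491 · 5^{−44} = 5624406917627224603154306376491/5684341886080801486968994140625.
As a reduced fraction: E[X] = 5624406917627224603154306376491/5684341886080801486968994140625 ≈ 0.98946.
Is E[X] < 1? YES.
Since E[X] < 1, there exists a 5-coloring of K_{5387} with no monochromatic K_10; hence R_5(10) > 5387.

E[X] = 5624406917627224603154306376491/5684341886080801486968994140625 ≈ 0.98946; E[X] < 1, so R_5(10) > 5387.


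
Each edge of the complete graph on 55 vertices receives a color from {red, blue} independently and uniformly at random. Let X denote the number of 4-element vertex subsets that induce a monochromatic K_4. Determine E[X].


Let X = Σ_S X_S over the C(55, 4) = 341055 subsets S of size 4, where X_S = 1 if the K_4 on S is monochromatic.
For a fixed S, the K_4 on S has C(4, 2) = 6 edges. P[all 6 edges red] = (1/2)^6, and likewise for blue, so P[monochromatic] = 2·(1/2)^6 = 2^{1 − 6} = 1/32.
By linearity of expectation: E[X] = C(55, 4) · 2^{1 − 6} = 341055 · 1/32 = 341055/32.
Numerically: E[X] ≈ 10657.968750.

E[X] = C(55,4)·2^(1−C(4,2)) = 341055/32 ≈ 10657.968750.


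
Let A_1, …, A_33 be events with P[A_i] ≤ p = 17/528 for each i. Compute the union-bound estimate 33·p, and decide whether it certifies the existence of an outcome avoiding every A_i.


Union bound: P[∪_{i=1}^{33} A_i] ≤ Σ_i P[A_i] ≤ 33·p = 33·(17/528) = 17/16.
Numerically: 17/16 ≈ 1.0625.
Is 17/16 < 1? NO.
Since the bound 17/16 is ≥ 1, the union bound is uninformative here; it does NOT by itself certify existence.

33·p = 17/16 ≈ 1.0625; existence NOT certified by the union bound.


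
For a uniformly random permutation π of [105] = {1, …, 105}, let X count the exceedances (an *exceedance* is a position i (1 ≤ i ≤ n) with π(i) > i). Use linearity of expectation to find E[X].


Write X = Σ_{i=1}^{105} X_i, where X_i = 1_{π(i) > i}.
For each fixed i, π(i) is uniform over {1, …, 105} (marginal of a uniform permutation), so P[π(i) > i] = (n − i)/n. Summing: Σ_{i=1}^{105} (n − i)/n = (0 + 1 + … + 104)/105 = 105(105 − 1)/(2·105) = (105 − 1)/2.
Hence E[X] = Σ_{i=1}^{105} (105 − i)/105 = 52 ≈ 52.000000.

E[X] = 52 = 52.000000.


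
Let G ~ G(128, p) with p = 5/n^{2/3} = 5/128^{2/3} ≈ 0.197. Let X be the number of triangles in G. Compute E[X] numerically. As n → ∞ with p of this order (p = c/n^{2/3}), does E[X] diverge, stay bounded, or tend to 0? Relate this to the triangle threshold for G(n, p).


Number of potential triangles: C(128, 3) = 341376.
Each occurs with probability p³ ≈ (0.197)³ ≈ 7.62939e-03.
By linearity: E[X] = C(128, 3)·p³ ≈ 341376 · 7.62939e-03 ≈ 2604.492.
Since α = 2/3 < 1, p = c/n^{2/3} ≫ 1/n is above the triangle threshold p ~ 1/n. Asymptotically E[X] ~ (c³/6)·n^{3(1−α)} = (5³/6)·n^{1} → ∞; triangles are abundant w.h.p.

E[X] ≈ 2604.492; in regime p = Θ(1/n^{2/3}) E[X] diverges (above the triangle threshold p ~ 1/n).


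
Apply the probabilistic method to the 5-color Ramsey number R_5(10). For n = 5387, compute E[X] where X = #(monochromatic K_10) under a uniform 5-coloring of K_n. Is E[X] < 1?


E[X] = C(5387, 10) · 5^{1 − 45} = 5624406917627224603154306376491 · 5^{−44} = 5624406917627224603154306376491/5684341886080801486968994140625.
As a reduced fraction: E[X] = 5624406917627224603154306376491/5684341886080801486968994140625 ≈ 0.9895.
Is E[X] < 1? YES.
Since E[X] < 1, there exists a 5-coloring of K_{5387} with no monochromatic K_10; hence R_5(10) > 5387.

E[X] = 5624406917627224603154306376491/5684341886080801486968994140625 ≈ 0.9895; E[X] < 1, so R_5(10) > 5387.


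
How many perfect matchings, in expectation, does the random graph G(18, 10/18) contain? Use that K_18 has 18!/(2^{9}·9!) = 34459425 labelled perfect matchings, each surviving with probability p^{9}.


K_18 has 18!/(2^{9}·9!) = 34459425 labelled perfect matchings.
For each such perfect matching H, let X_H = 1 if all 9 edges of H are present in G. Then P[X_H = 1] = p^{9} = (5/9)^{9} = 1953125/387420489.
Summing the indicators: E[X] = Σ_H E[X_H] = 34459425 · p^{9} = 34459425 · 1953125/387420489 = 830908203125/4782969.
Numerically: E[X] ≈ 1.74e+05.

E[X] = 34459425 · (5/9)^{9} = 830908203125/4782969 ≈ 1.74e+05.


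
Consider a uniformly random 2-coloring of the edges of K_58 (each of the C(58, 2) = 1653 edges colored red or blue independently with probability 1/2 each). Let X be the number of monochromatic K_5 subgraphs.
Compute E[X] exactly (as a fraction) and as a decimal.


Let X = Σ_S X_S over the C(58, 5) = 4582116 subsets S of size 5, where X_S = 1 if the K_5 on S is monochromatic.
For a fixed S, the K_5 on S has C(5, 2) = 10 edges. P[all 10 edges red] = (1/2)^10, and likewise for blue, so P[monochromatic] = 2·(1/2)^10 = 2^{1 − 10} = 1/512.
Summing: E[X] = C(58, 5) · 2^{1 − 10} = 4582116 · 1/512 = 1145529/128.
Numerically: E[X] ≈ 8949.4453.

E[X] = C(58,5)·2^(1−C(5,2)) = 1145529/128 ≈ 8949.4453.


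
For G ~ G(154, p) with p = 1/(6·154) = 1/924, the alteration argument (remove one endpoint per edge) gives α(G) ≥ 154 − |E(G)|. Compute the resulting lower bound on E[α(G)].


E[|E(G)|] = C(154, 2)·p = 11781 · (1/924) = 51/4.
E[α(G)] ≥ n − E[|E(G)|] = 154 − 51/4 = 565/4.
Numerically: ≈ 141.25000.
(This is only a lower bound; the true E[α(G)] may be larger.)

E[α(G)] ≥ 565/4 ≈ 141.25000.


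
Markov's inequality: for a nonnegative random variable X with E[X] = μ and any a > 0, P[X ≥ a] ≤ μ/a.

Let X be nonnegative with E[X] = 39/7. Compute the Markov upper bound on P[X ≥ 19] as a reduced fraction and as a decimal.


μ = E[X] = 39/7, a = 19.
Markov: P[X ≥ 19] ≤ μ/a = (39/7)/19 = 39/133.
Numerically: ≈ 0.2932.
(Since a = 19 > μ = 5.5714, the bound 39/133 is < 1 and informative.)

P[X ≥ 19] ≤ 39/133 ≈ 0.2932.


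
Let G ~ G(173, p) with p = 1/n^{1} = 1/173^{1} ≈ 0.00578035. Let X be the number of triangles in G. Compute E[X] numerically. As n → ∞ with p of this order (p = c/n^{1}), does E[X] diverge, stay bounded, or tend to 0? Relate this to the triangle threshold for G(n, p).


Number of potential triangles: C(173, 3) = 848046.
Each occurs with probability p³ ≈ (0.00578035)³ ≈ 1.93135314e-07.
By linearity: E[X] = C(173, 3)·p³ ≈ 848046 · 1.93135314e-07 ≈ 0.163788.
Here α = 1, so p = 1/n is exactly at the triangle threshold p ~ 1/n. Asymptotically E[X] → c³/6 = 1³/6 = 1/6 ≈ 0.166667, a bounded constant. In this regime the triangle count is asymptotically Poisson(c³/6).

E[X] ≈ 0.163788; in regime p = Θ(1/n^{1}) E[X] stays bounded (at the triangle threshold p ~ 1/n).


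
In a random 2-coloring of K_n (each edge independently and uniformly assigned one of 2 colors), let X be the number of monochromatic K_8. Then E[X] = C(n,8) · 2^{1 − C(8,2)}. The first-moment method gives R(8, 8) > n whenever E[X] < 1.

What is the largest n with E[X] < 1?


We need C(n, 8) · 2^{1 − 28} < 1, i.e. C(n, 8) < 2^{28 − 1} = 134217728.
Check values of n near the boundary:
  n = 41: C(41, 8) = 95548245; 95548245 < 134217728? YES
  n = 42: C(42, 8) = 118030185; 118030185 < 134217728? YES
  n = 43: C(43, 8) = 145008513; 145008513 < 134217728? NO
The largest n with C(n, 8) < 134217728 is n = 42 (where E[X] = 118030185/134217728 ≈ 0.879393). Hence R(8, 8) > 42, i.e. R(8, 8) ≥ 43.

Largest n = 42; hence R(8, 8) > 42.


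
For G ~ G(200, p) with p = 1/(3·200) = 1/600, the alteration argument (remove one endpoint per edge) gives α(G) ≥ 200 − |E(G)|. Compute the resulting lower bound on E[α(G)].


E[|E(G)|] = C(200, 2)·p = 19900 · (1/600) = 199/6.
E[α(G)] ≥ n − E[|E(G)|] = 200 − 199/6 = 1001/6.
Numerically: ≈ 166.833333.
(This is only a lower bound; the true E[α(G)] may be larger.)

E[α(G)] ≥ 1001/6 ≈ 166.833333.


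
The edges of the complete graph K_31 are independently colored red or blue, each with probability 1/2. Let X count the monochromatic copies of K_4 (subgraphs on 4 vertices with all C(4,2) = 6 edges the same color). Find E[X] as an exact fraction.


Let X = Σ_S X_S over the C(31, 4) = 31465 subsets S of size 4, where X_S = 1 if the K_4 on S is monochromatic.
For a fixed S, the K_4 on S has C(4, 2) = 6 edges. P[all 6 edges red] = (1/2)^6, and likewise for blue, so P[monochromatic] = 2·(1/2)^6 = 2^{1 − 6} = 1/32.
By linearity of expectation: E[X] = C(31, 4) · 2^{1 − 6} = 31465 · 1/32 = 31465/32.
Numerically: E[X] ≈ 983.28125.

E[X] = C(31,4)·2^(1−C(4,2)) = 31465/32 ≈ 983.28125.


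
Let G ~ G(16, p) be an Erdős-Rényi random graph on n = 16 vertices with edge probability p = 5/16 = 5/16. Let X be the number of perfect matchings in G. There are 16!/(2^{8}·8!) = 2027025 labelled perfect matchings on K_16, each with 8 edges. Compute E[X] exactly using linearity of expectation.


K_16 has 16!/(2^{8}·8!) = 2027025 labelled perfect matchings.
For each such perfect matching H, let X_H = 1 if all 8 edges of H are present in G. Then P[X_H = 1] = p^{8} = (5/16)^{8} = 390625/4294967296.
By linearity of expectation: E[X] = Σ_H E[X_H] = 2027025 · p^{8} = 2027025 · 390625/4294967296 = 791806640625/4294967296.
Numerically: E[X] ≈ 184.4.

E[X] = 2027025 · (5/16)^{8} = 791806640625/4294967296 ≈ 184.4.


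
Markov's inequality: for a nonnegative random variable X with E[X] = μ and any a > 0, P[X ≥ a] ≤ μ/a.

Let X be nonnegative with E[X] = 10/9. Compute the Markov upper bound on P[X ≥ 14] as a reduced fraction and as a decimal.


μ = E[X] = 10/9, a = 14.
Markov: P[X ≥ 14] ≤ μ/a = (10/9)/14 = 5/63.
Numerically: ≈ 0.07937.
(Since a = 14 > μ = 1.11111, the bound 5/63 is < 1 and informative.)

P[X ≥ 14] ≤ 5/63 ≈ 0.07937.


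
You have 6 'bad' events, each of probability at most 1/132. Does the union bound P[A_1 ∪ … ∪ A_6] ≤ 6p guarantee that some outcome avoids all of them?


Union bound: P[∪_{i=1}^{6} A_i] ≤ Σ_i P[A_i] ≤ 6·p = 6·(1/132) = 1/22.
Numerically: 1/22 ≈ 0.045455.
Is 1/22 < 1? YES.
Since P[∪ A_i] ≤ 1/22 < 1, the complement has P[∩ A_i^c] ≥ 1 − 1/22 = 21/22 > 0, so some outcome avoids every A_i.

6·p = 1/22 ≈ 0.045455; existence CERTIFIED by the union bound.


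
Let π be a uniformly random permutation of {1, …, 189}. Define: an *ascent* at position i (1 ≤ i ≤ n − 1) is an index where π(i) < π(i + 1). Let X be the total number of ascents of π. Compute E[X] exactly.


Write X = Σ X_I over i = 1, …, 188, with X_I the indicator of one ascent.
There are 188 indicators.
For each fixed i, the pair (π(i), π(i+1)) is a uniformly random ordered pair of distinct values from {1, …, 189}; by symmetry P[π(i) < π(i+1)] = 1/2.
By linearity: E[X] = 188 · (1/2) = (189 − 1) · (1/2) = 94 ≈ 94.0000.

E[X] = 94 = 94.0000.


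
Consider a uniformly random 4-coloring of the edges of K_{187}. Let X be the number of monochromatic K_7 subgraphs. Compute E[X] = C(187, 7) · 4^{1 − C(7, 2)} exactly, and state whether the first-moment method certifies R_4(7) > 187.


E[X] = C(187, 7) · 4^{1 − 21} = 1416167483302 · 4^{−20} = 1416167483302/1099511627776.
As a reduced fraction: E[X] = 708083741651/549755813888 ≈ 1.2879968.
Is E[X] < 1? NO.
Since E[X] ≥ 1, the first-moment bound is inconclusive at n = 187; it does NOT by itself certify R_4(7) > 187.

E[X] = 708083741651/549755813888 ≈ 1.2879968; E[X] ≥ 1; first-moment method inconclusive here.


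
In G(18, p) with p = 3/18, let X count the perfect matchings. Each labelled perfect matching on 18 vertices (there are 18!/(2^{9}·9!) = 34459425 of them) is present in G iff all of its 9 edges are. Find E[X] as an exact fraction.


K_18 has 18!/(2^{9}·9!) = 34459425 labelled perfect matchings.
For each such perfect matching H, let X_H = 1 if all 9 edges of H are present in G. Then P[X_H = 1] = p^{9} = (1/6)^{9} = 1/10077696.
By linearity of expectation: E[X] = Σ_H E[X_H] = 34459425 · p^{9} = 34459425 · 1/10077696 = 425425/124416.
Numerically: E[X] ≈ 3.41938.

E[X] = 34459425 · (1/6)^{9} = 425425/124416 ≈ 3.41938.


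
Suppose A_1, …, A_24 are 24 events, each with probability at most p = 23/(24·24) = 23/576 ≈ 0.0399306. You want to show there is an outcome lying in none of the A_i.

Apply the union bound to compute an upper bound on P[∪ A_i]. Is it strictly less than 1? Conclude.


Union bound: P[∪_{i=1}^{24} A_i] ≤ Σ_i P[A_i] ≤ 24·p = 24·(23/576) = 23/24.
Numerically: 23/24 ≈ 0.9583333.
Is 23/24 < 1? YES.
Since P[∪ A_i] ≤ 23/24 < 1, the complement has P[∩ A_i^c] ≥ 1 − 23/24 = 1/24 > 0, so some outcome avoids every A_i.

24·p = 23/24 ≈ 0.9583333; existence CERTIFIED by the union bound.


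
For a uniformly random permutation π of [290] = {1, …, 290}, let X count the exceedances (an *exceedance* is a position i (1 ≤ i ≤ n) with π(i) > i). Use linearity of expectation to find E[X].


Write X = Σ_{i=1}^{290} X_i, where X_i = 1_{π(i) > i}.
For each fixed i, π(i) is uniform over {1, …, 290} (marginal of a uniform permutation), so P[π(i) > i] = (n − i)/n. Summing: Σ_{i=1}^{290} (n − i)/n = (0 + 1 + … + 289)/290 = 290(290 − 1)/(2·290) = (290 − 1)/2.
Hence E[X] = Σ_{i=1}^{290} (290 − i)/290 = 289/2 ≈ 144.500.

E[X] = 289/2 = 144.500.


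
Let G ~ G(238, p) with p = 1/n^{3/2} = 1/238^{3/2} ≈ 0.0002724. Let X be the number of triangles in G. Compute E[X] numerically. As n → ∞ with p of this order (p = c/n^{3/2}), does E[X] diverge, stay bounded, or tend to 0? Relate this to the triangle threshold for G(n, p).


Number of potential triangles: C(238, 3) = 2218636.
Each occurs with probability p³ ≈ (0.0002724)³ ≈ 2.020243e-11.
By linearity: E[X] = C(238, 3)·p³ ≈ 2218636 · 2.020243e-11 ≈ 0.0000.
Since α = 3/2 > 1, p = c/n^{3/2} = o(1/n) is below the triangle threshold p ~ 1/n. Asymptotically E[X] ~ (c³/6)·n^{3(1−α)} = (1³/6)·n^{-1.5} → 0, so by Markov's inequality G has no triangles w.h.p.

E[X] ≈ 0.0000; in regime p = Θ(1/n^{3/2}) E[X] tends to 0 (below the triangle threshold p ~ 1/n).


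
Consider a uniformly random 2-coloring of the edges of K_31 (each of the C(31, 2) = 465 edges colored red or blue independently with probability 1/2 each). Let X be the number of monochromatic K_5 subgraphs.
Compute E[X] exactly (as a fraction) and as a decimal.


Let X = Σ_S X_S over the C(31, 5) = 169911 subsets S of size 5, where X_S = 1 if the K_5 on S is monochromatic.
For a fixed S, the K_5 on S has C(5, 2) = 10 edges. P[all 10 edges red] = (1/2)^10, and likewise for blue, so P[monochromatic] = 2·(1/2)^10 = 2^{1 − 10} = 1/512.
By linearity of expectation: E[X] = C(31, 5) · 2^{1 − 10} = 169911 · 1/512 = 169911/512.
Numerically: E[X] ≈ 331.857422.

E[X] = C(31,5)·2^(1−C(5,2)) = 169911/512 ≈ 331.857422.


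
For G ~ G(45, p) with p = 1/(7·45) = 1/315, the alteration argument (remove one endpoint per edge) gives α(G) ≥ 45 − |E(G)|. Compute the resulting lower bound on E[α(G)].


E[|E(G)|] = C(45, 2)·p = 990 · (1/315) = 22/7.
E[α(G)] ≥ n − E[|E(G)|] = 45 − 22/7 = 293/7.
Numerically: ≈ 41.857.
(This is only a lower bound; the true E[α(G)] may be larger.)

E[α(G)] ≥ 293/7 ≈ 41.857.


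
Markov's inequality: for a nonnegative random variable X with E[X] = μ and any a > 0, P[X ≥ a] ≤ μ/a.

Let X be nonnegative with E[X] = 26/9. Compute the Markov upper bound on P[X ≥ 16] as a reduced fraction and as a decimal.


μ = E[X] = 26/9, a = 16.
Markov: P[X ≥ 16] ≤ μ/a = (26/9)/16 = 13/72.
Numerically: ≈ 0.180556.
(Since a = 16 > μ = 2.888889, the bound 13/72 is < 1 and informative.)

P[X ≥ 16] ≤ 13/72 ≈ 0.180556.


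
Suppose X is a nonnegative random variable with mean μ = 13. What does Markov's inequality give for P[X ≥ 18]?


μ = E[X] = 13, a = 18.
Markov: P[X ≥ 18] ≤ μ/a = (13)/18 = 13/18.
Numerically: ≈ 0.7222.
(Since a = 18 > μ = 13.0000, the bound 13/18 is < 1 and informative.)

P[X ≥ 18] ≤ 13/18 ≈ 0.7222.


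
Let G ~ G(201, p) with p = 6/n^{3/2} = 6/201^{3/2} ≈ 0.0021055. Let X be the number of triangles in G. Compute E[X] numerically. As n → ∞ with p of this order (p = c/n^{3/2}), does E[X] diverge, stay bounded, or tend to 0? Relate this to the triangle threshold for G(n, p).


Number of potential triangles: C(201, 3) = 1333300.
Each occurs with probability p³ ≈ (0.0021055)³ ≈ 9.3340794e-09.
By linearity: E[X] = C(201, 3)·p³ ≈ 1333300 · 9.3340794e-09 ≈ 0.01245.
Since α = 3/2 > 1, p = c/n^{3/2} = o(1/n) is below the triangle threshold p ~ 1/n. Asymptotically E[X] ~ (c³/6)·n^{3(1−α)} = (6³/6)·n^{-1.5} → 0, so by Markov's inequality G has no triangles w.h.p.

E[X] ≈ 0.01245; in regime p = Θ(1/n^{3/2}) E[X] tends to 0 (below the triangle threshold p ~ 1/n).


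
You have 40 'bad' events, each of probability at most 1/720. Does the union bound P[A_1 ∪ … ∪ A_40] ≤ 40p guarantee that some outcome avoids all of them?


Union bound: P[∪_{i=1}^{40} A_i] ≤ Σ_i P[A_i] ≤ 40·p = 40·(1/720) = 1/18.
Numerically: 1/18 ≈ 0.0555556.
Is 1/18 < 1? YES.
Since P[∪ A_i] ≤ 1/18 < 1, the complement has P[∩ A_i^c] ≥ 1 − 1/18 = 17/18 > 0, so some outcome avoids every A_i.

40·p = 1/18 ≈ 0.0555556; existence CERTIFIED by the union bound.


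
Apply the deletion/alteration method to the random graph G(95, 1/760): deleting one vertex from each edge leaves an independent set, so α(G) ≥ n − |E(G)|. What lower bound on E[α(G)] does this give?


E[|E(G)|] = C(95, 2)·p = 4465 · (1/760) = 47/8.
E[α(G)] ≥ n − E[|E(G)|] = 95 − 47/8 = 713/8.
Numerically: ≈ 89.12500.
(This is only a lower bound; the true E[α(G)] may be larger.)

E[α(G)] ≥ 713/8 ≈ 89.12500.


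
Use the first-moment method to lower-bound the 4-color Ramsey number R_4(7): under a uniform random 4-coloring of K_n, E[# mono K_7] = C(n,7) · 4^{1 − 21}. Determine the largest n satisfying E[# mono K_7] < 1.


We need C(n, 7) · 4^{1 − 21} < 1, i.e. C(n, 7) < 4^{21 − 1} = 1099511627776.
Check values of n near the boundary:
  n = 175: C(175, 7) = 883208107275; 883208107275 < 1099511627776? YES
  n = 176: C(176, 7) = 919790691600; 919790691600 < 1099511627776? YES
  n = 177: C(177, 7) = 957664425960; 957664425960 < 1099511627776? YES
  n = 178: C(178, 7) = 996867063280; 996867063280 < 1099511627776? YES
  n = 179: C(179, 7) = 1037437234460; 1037437234460 < 1099511627776? YES
  n = 180: C(180, 7) = 1079414463600; 1079414463600 < 1099511627776? YES
  n = 181: C(181, 7) = 1122839183400; 1122839183400 < 1099511627776? NO
The largest n with C(n, 7) < 1099511627776 is n = 180 (where E[X] = 67463403975/68719476736 ≈ 0.981722). Hence R_4(7) > 180, i.e. R_4(7) ≥ 181.

Largest n = 180; hence R_4(7) > 180.


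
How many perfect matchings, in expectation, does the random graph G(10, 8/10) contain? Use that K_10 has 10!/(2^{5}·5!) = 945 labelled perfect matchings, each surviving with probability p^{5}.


K_10 has 10!/(2^{5}·5!) = 945 labelled perfect matchings.
For each such perfect matching H, let X_H = 1 if all 5 edges of H are present in G. Then P[X_H = 1] = p^{5} = (4/5)^{5} = 1024/3125.
By linearity of expectation: E[X] = Σ_H E[X_H] = 945 · p^{5} = 945 · 1024/3125 = 193536/625.
Numerically: E[X] ≈ 309.7.

E[X] = 945 · (4/5)^{5} = 193536/625 ≈ 309.7.


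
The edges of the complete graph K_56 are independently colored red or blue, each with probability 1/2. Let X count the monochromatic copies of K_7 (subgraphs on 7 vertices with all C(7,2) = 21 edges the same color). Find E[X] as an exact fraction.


Let X = Σ_S X_S over the C(56, 7) = 231917400 subsets S of size 7, where X_S = 1 if the K_7 on S is monochromatic.
For a fixed S, the K_7 on S has C(7, 2) = 21 edges. P[all 21 edges red] = (1/2)^21, and likewise for blue, so P[monochromatic] = 2·(1/2)^21 = 2^{1 − 21} = 1/1048576.
By linearity of expectation: E[X] = C(56, 7) · 2^{1 − 21} = 231917400 · 1/1048576 = 28989675/131072.
Numerically: E[X] ≈ 221.17367.

E[X] = C(56,7)·2^(1−C(7,2)) = 28989675/131072 ≈ 221.17367.


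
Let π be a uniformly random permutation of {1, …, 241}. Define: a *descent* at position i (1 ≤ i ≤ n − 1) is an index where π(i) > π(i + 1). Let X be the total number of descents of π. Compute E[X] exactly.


Write X = Σ X_I over i = 1, …, 240, with X_I the indicator of one descent.
There are 240 indicators.
For each fixed i, the pair (π(i), π(i+1)) is a uniformly random ordered pair of distinct values from {1, …, 241}; by symmetry P[π(i) > π(i+1)] = 1/2.
By linearity: E[X] = 240 · (1/2) = (241 − 1) · (1/2) = 120 ≈ 120.000000.

E[X] = 120 = 120.000000.


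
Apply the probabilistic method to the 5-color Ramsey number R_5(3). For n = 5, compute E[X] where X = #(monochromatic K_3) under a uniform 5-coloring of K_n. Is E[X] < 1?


E[X] = C(5, 3) · 5^{1 − 3} = 10 · 5^{−2} = 10/25.
As a reduced fraction: E[X] = 2/5 ≈ 0.400000.
Is E[X] < 1? YES.
Since E[X] < 1, there exists a 5-coloring of K_{5} with no monochromatic K_3; hence R_5(3) > 5.

E[X] = 2/5 ≈ 0.400000; E[X] < 1, so R_5(3) > 5.


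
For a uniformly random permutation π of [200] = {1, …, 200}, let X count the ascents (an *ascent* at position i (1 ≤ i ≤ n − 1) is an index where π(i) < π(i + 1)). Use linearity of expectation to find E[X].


Write X = Σ X_I over i = 1, …, 199, with X_I the indicator of one ascent.
There are 199 indicators.
For each fixed i, the pair (π(i), π(i+1)) is a uniformly random ordered pair of distinct values from {1, …, 200}; by symmetry P[π(i) < π(i+1)] = 1/2.
By linearity: E[X] = 199 · (1/2) = (200 − 1) · (1/2) = 199/2 ≈ 99.50000.

E[X] = 199/2 = 99.50000.


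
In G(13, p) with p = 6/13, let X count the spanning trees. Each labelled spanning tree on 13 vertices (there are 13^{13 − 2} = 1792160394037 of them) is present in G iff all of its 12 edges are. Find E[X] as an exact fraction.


K_13 has 13^{13 − 2} = 1792160394037 labelled spanning trees.
For each such spanning tree H, let X_H = 1 if all 12 edges of H are present in G. Then P[X_H = 1] = p^{12} = (6/13)^{12} = 2176782336/23298085122481.
By linearity: E[X] = Σ_H E[X_H] = 1792160394037 · p^{12} = 1792160394037 · 2176782336/23298085122481 = 2176782336/13.
Numerically: E[X] ≈ 1.674e+08.

E[X] = 1792160394037 · (6/13)^{12} = 2176782336/13 ≈ 1.674e+08.


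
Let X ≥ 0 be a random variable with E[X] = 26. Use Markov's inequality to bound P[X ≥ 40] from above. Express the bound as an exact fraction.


μ = E[X] = 26, a = 40.
Markov: P[X ≥ 40] ≤ μ/a = (26)/40 = 13/20.
Numerically: ≈ 0.650000.
(Since a = 40 > μ = 26.000000, the bound 13/20 is < 1 and informative.)

P[X ≥ 40] ≤ 13/20 ≈ 0.650000.


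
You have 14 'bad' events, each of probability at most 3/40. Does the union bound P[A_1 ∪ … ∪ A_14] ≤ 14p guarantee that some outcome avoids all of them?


Union bound: P[∪_{i=1}^{14} A_i] ≤ Σ_i P[A_i] ≤ 14·p = 14·(3/40) = 21/20.
Numerically: 21/20 ≈ 1.050.
Is 21/20 < 1? NO.
Since the bound 21/20 is ≥ 1, the union bound is uninformative here; it does NOT by itself certify existence.

14·p = 21/20 ≈ 1.050; existence NOT certified by the union bound.


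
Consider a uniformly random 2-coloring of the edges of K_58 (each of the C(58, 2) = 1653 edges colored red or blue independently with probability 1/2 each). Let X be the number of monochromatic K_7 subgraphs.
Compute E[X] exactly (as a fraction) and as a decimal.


Let X = Σ_S X_S over the C(58, 7) = 300674088 subsets S of size 7, where X_S = 1 if the K_7 on S is monochromatic.
For a fixed S, the K_7 on S has C(7, 2) = 21 edges. P[all 21 edges red] = (1/2)^21, and likewise for blue, so P[monochromatic] = 2·(1/2)^21 = 2^{1 − 21} = 1/1048576.
By linearity: E[X] = C(58, 7) · 2^{1 − 21} = 300674088 · 1/1048576 = 37584261/131072.
Numerically: E[X] ≈ 286.7452.

E[X] = C(58,7)·2^(1−C(7,2)) = 37584261/131072 ≈ 286.7452.


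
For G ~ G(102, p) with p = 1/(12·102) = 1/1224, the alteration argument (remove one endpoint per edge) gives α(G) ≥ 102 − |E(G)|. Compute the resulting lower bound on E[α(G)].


E[|E(G)|] = C(102, 2)·p = 5151 · (1/1224) = 101/24.
E[α(G)] ≥ n − E[|E(G)|] = 102 − 101/24 = 2347/24.
Numerically: ≈ 97.79167.
(This is only a lower bound; the true E[α(G)] may be larger.)

E[α(G)] ≥ 2347/24 ≈ 97.79167.


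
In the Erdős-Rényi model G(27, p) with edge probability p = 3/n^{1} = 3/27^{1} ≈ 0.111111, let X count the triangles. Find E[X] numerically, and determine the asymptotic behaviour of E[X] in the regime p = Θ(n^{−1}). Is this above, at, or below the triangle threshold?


Number of potential triangles: C(27, 3) = 2925.
Each occurs with probability p³ ≈ (0.111111)³ ≈ 1.37174211e-03.
By linearity: E[X] = C(27, 3)·p³ ≈ 2925 · 1.37174211e-03 ≈ 4.012346.
Here α = 1, so p = 3/n is exactly at the triangle threshold p ~ 1/n. Asymptotically E[X] → c³/6 = 3³/6 = 9/2 ≈ 4.500000, a bounded constant. In this regime the triangle count is asymptotically Poisson(c³/6).

E[X] ≈ 4.012346; in regime p = Θ(1/n^{1}) E[X] stays bounded (at the triangle threshold p ~ 1/n).


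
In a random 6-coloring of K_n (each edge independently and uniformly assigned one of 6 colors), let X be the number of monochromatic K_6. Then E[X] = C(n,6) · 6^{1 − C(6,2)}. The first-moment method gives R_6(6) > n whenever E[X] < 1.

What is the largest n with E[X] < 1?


We need C(n, 6) · 6^{1 − 15} < 1, i.e. C(n, 6) < 6^{15 − 1} = 78364164096.
Check values of n near the boundary:
  n = 193: C(193, 6) = 66364016544; 66364016544 < 78364164096? YES
  n = 194: C(194, 6) = 68482017072; 68482017072 < 78364164096? YES
  n = 195: C(195, 6) = 70656049360; 70656049360 < 78364164096? YES
  n = 196: C(196, 6) = 72887293024; 72887293024 < 78364164096? YES
  n = 197: C(197, 6) = 75176946208; 75176946208 < 78364164096? YES
  n = 198: C(198, 6) = 77526225777; 77526225777 < 78364164096? YES
  n = 199: C(199, 6) = 79936367511; 79936367511 < 78364164096? NO
The largest n with C(n, 6) < 78364164096 is n = 198 (where E[X] = 25842075259/26121388032 ≈ 0.989307). Hence R_6(6) > 198, i.e. R_6(6) ≥ 199.

Largest n = 198; hence R_6(6) > 198.


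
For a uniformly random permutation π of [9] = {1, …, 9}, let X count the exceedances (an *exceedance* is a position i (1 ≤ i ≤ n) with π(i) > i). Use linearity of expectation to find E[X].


Write X = Σ_{i=1}^{9} X_i, where X_i = 1_{π(i) > i}.
For each fixed i, π(i) is uniform over {1, …, 9} (marginal of a uniform permutation), so P[π(i) > i] = (n − i)/n. Summing: Σ_{i=1}^{9} (n − i)/n = (0 + 1 + … + 8)/9 = 9(9 − 1)/(2·9) = (9 − 1)/2.
Hence E[X] = Σ_{i=1}^{9} (9 − i)/9 = 4 ≈ 4.0000.

E[X] = 4 = 4.0000.


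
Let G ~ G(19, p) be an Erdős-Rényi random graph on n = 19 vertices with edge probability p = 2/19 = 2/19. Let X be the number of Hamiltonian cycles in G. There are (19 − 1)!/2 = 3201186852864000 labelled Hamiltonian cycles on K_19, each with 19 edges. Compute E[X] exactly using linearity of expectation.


K_19 has (19 − 1)!/2 = 3201186852864000 labelled Hamiltonian cycles.
For each such Hamiltonian cycle H, let X_H = 1 if all 19 edges of H are present in G. Then P[X_H = 1] = p^{19} = (2/19)^{19} = 524288/1978419655660313589123979.
By linearity: E[X] = Σ_H E[X_H] = 3201186852864000 · p^{19} = 3201186852864000 · 524288/1978419655660313589123979 = 1678343852714360832000/1978419655660313589123979.
Numerically: E[X] ≈ 0.0008483.

E[X] = 3201186852864000 · (2/19)^{19} = 1678343852714360832000/1978419655660313589123979 ≈ 0.0008483.


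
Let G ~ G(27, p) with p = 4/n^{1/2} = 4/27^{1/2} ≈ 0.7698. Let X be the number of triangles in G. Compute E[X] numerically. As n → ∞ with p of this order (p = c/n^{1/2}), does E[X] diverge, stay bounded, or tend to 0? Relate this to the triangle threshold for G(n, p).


Number of potential triangles: C(27, 3) = 2925.
Each occurs with probability p³ ≈ (0.7698)³ ≈ 4.5617799e-01.
By linearity: E[X] = C(27, 3)·p³ ≈ 2925 · 4.5617799e-01 ≈ 1334.32062.
Since α = 1/2 < 1, p = c/n^{1/2} ≫ 1/n is above the triangle threshold p ~ 1/n. Asymptotically E[X] ~ (c³/6)·n^{3(1−α)} = (4³/6)·n^{1.5} → ∞; triangles are abundant w.h.p.

E[X] ≈ 1334.32062; in regime p = Θ(1/n^{1/2}) E[X] diverges (above the triangle threshold p ~ 1/n).


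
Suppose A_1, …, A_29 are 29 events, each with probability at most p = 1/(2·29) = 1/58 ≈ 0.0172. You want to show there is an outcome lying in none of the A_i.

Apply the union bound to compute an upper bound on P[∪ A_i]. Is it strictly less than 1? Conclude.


Union bound: P[∪_{i=1}^{29} A_i] ≤ Σ_i P[A_i] ≤ 29·p = 29·(1/58) = 1/2.
Numerically: 1/2 ≈ 0.5000.
Is 1/2 < 1? YES.
Since P[∪ A_i] ≤ 1/2 < 1, the complement has P[∩ A_i^c] ≥ 1 − 1/2 = 1/2 > 0, so some outcome avoids every A_i.

29·p = 1/2 ≈ 0.5000; existence CERTIFIED by the union bound.


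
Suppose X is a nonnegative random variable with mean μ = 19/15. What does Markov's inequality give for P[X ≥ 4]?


μ = E[X] = 19/15, a = 4.
Markov: P[X ≥ 4] ≤ μ/a = (19/15)/4 = 19/60.
Numerically: ≈ 0.3167.
(Since a = 4 > μ = 1.2667, the bound 19/60 is < 1 and informative.)

P[X ≥ 4] ≤ 19/60 ≈ 0.3167.


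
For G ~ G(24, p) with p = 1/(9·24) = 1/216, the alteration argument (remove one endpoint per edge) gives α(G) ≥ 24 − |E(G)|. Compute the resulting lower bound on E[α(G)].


E[|E(G)|] = C(24, 2)·p = 276 · (1/216) = 23/18.
E[α(G)] ≥ n − E[|E(G)|] = 24 − 23/18 = 409/18.
Numerically: ≈ 22.722222.
(This is only a lower bound; the true E[α(G)] may be larger.)

E[α(G)] ≥ 409/18 ≈ 22.722222.


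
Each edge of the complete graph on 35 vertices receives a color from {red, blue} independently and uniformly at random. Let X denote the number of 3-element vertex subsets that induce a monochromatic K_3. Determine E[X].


Let X = Σ_S X_S over the C(35, 3) = 6545 subsets S of size 3, where X_S = 1 if the K_3 on S is monochromatic.
For a fixed S, the K_3 on S has C(3, 2) = 3 edges. P[all 3 edges red] = (1/2)^3, and likewise for blue, so P[monochromatic] = 2·(1/2)^3 = 2^{1 − 3} = 1/4.
Summing: E[X] = C(35, 3) · 2^{1 − 3} = 6545 · 1/4 = 6545/4.
Numerically: E[X] ≈ 1636.2500.

E[X] = C(35,3)·2^(1−C(3,2)) = 6545/4 ≈ 1636.2500.


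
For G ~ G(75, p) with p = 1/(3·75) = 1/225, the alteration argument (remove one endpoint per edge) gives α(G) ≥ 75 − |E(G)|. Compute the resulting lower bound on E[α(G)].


E[|E(G)|] = C(75, 2)·p = 2775 · (1/225) = 37/3.
E[α(G)] ≥ n − E[|E(G)|] = 75 − 37/3 = 188/3.
Numerically: ≈ 62.667.
(This is only a lower bound; the true E[α(G)] may be larger.)

E[α(G)] ≥ 188/3 ≈ 62.667.


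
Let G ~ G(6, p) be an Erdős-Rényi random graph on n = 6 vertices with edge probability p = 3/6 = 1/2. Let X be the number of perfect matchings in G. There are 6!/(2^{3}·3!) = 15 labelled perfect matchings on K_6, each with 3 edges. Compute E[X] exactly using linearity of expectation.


K_6 has 6!/(2^{3}·3!) = 15 labelled perfect matchings.
For each such perfect matching H, let X_H = 1 if all 3 edges of H are present in G. Then P[X_H = 1] = p^{3} = (1/2)^{3} = 1/8.
Summing the indicators: E[X] = Σ_H E[X_H] = 15 · p^{3} = 15 · 1/8 = 15/8.
Numerically: E[X] ≈ 1.875.

E[X] = 15 · (1/2)^{3} = 15/8 ≈ 1.875.
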